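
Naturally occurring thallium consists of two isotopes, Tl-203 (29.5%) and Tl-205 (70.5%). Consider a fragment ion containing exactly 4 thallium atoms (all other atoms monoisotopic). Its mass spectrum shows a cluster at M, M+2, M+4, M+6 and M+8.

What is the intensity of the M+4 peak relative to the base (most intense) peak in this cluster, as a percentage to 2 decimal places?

(0.295 + 0.705)^4 gives M 0.0076, M+2 0.0724, M+4 0.2595, M+6 0.4135, M+8 0.2470; the largest is M+6.
P(M+6) = C(4,3) × 0.295^1 × 0.705^3 = 4 × 0.2950 × 0.35040263 = 0.413475 (base)
P(M+4) = C(4,2) × 0.295^2 × 0.705^2 = 6 × 0.087025 × 0.497025 = 0.259522
Relative intensity = 0.259522 / 0.413475 × 100 = 62.77

62.77%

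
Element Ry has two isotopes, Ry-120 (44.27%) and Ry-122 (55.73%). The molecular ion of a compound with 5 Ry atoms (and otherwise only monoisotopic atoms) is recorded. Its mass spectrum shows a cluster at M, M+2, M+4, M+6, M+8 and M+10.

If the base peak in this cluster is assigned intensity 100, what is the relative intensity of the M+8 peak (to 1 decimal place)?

62.9

(0.4427 + 0.5573)^5 gives M 0.0170, M+2 0.1070, M+4 0.2695, M+6 0.3392, M+8 0.2135, M+10 0.0538; the largest is M+6.
P(M+6) = C(5,3) × 0.4427^2 × 0.5573^3 = 10 × 0.19598329 × 0.17308807 = 0.339224 (base)
P(M+8) = C(5,4) × 0.4427^1 × 0.5573^4 = 5 × 0.4427 × 0.09646198 = 0.213519
Relative intensity = 0.213519 / 0.339224 × 100 = 62.9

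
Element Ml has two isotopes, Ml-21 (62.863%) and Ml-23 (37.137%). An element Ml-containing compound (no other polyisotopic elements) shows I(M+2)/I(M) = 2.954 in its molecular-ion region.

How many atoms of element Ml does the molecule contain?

5

For n independent Ml atoms, I(M+2)/I(M) = n · (abundance Ml-23) / (abundance Ml-21) = n · 0.37137/0.62863.
n = 2.954 × 0.62863/0.37137 = 5.00 ≈ 5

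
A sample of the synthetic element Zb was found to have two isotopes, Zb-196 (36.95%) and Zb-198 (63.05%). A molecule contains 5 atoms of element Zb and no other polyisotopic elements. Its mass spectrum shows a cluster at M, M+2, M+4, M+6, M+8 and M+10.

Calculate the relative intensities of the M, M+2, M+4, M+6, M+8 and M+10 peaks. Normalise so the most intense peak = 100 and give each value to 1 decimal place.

2.0 : 17.2 : 58.6 : 100.0 : 85.3 : 29.1

The 5 Zb atoms are independent, so intensities follow the terms of (0.3695 + 0.6305)^5.
P(M) = 0.3695^5 = 0.006888
P(M+2) = 5 × 0.3695^4 × 0.6305^1 = 0.058764
P(M+4) = 10 × 0.3695^3 × 0.6305^2 = 0.200546
P(M+6) = 10 × 0.3695^2 × 0.6305^3 = 0.342203
P(M+8) = 5 × 0.3695^1 × 0.6305^4 = 0.291961
P(M+10) = 0.6305^5 = 0.099638
The M+6 peak is largest (0.342203); scaling to 100 gives 2.0 : 17.2 : 58.6 : 100.0 : 85.3 : 29.1.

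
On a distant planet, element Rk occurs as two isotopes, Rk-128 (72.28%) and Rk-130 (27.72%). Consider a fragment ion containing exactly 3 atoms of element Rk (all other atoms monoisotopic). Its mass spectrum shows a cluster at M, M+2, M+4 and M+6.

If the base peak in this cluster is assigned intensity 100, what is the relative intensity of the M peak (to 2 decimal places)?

Term probabilities: M 0.3776, M+2 0.4345, M+4 0.1666, M+6 0.0213. Base peak = M+2.
P(M+2) = C(3,1) × 0.7228^2 × 0.2772^1 = 3 × 0.52243984 × 0.2772 = 0.434461 (base)
P(M) = C(3,0) × 0.7228^3 × 0.2772^0 = 1 × 0.37761952 × 1.0000 = 0.377620
Relative intensity = 0.377620 / 0.434461 × 100 = 86.92

86.92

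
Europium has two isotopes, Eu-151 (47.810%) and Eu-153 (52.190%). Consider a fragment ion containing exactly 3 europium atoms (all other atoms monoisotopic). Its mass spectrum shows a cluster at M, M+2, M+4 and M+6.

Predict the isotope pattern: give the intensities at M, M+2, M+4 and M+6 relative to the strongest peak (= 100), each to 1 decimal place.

28.0 : 91.6 : 100.0 : 36.4

Expanding (0.47810 + 0.52190)^3:
P(M) = 0.47810^3 = 0.109284
P(M+2) = 3 × 0.47810^2 × 0.52190^1 = 0.357887
P(M+4) = 3 × 0.47810^1 × 0.52190^2 = 0.390674
P(M+6) = 0.52190^3 = 0.142155
The M+4 peak is largest (0.390674); scaling to 100 gives 28.0 : 91.6 : 100.0 : 36.4.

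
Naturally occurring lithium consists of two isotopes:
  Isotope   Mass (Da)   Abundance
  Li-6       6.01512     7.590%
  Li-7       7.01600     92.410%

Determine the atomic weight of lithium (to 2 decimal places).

6.94 Da

Average mass = Σ (abundance × isotope mass) = 0.07590 × 6.01512 + 0.92410 × 7.01600
= 0.456548 + 6.483486 = 6.940034 Da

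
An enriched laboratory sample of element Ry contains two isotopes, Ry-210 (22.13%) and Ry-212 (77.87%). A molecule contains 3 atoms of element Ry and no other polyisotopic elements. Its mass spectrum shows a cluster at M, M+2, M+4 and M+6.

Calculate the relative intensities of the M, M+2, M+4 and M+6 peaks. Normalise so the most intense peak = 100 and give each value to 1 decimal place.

Each Ry atom is independently Ry-210 (p = 0.2213) or Ry-212 (q = 0.7787); the cluster is the binomial expansion (p + q)^3.
P(M) = 0.2213^3 = 0.010838
P(M+2) = 3 × 0.2213^2 × 0.7787^1 = 0.114407
P(M+4) = 3 × 0.2213^1 × 0.7787^2 = 0.402571
P(M+6) = 0.7787^3 = 0.472183
The M+6 peak is largest (0.472183); scaling to 100 gives 2.3 : 24.2 : 85.3 : 100.0.

2.3 : 24.2 : 85.3 : 100.0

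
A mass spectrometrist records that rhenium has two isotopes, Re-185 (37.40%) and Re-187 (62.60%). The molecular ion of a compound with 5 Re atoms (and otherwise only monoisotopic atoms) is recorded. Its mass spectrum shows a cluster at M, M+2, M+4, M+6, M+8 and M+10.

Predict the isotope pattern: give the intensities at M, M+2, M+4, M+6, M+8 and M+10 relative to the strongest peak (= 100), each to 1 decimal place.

2.1 : 17.8 : 59.7 : 100.0 : 83.7 : 28.0

Expanding (0.3740 + 0.6260)^5:
P(M) = 0.3740^5 = 0.007317
P(M+2) = 5 × 0.3740^4 × 0.6260^1 = 0.061239
P(M+4) = 10 × 0.3740^3 × 0.6260^2 = 0.205005
P(M+6) = 10 × 0.3740^2 × 0.6260^3 = 0.343136
P(M+8) = 5 × 0.3740^1 × 0.6260^4 = 0.287170
P(M+10) = 0.6260^5 = 0.096133
The M+6 peak is largest (0.343136); scaling to 100 gives 2.1 : 17.8 : 59.7 : 100.0 : 83.7 : 28.0.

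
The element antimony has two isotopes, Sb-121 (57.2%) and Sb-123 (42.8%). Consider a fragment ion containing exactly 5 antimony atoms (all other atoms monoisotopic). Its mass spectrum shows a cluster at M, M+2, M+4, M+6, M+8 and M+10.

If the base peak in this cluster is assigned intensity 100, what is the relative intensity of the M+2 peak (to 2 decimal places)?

(0.572 + 0.428)^5 gives M 0.0612, M+2 0.2291, M+4 0.3428, M+6 0.2565, M+8 0.0960, M+10 0.0144; the largest is M+4.
P(M+4) = C(5,2) × 0.572^3 × 0.428^2 = 10 × 0.18714925 × 0.183184 = 0.342827 (base)
P(M+2) = C(5,1) × 0.572^4 × 0.428^1 = 5 × 0.10704937 × 0.4280 = 0.229086
Relative intensity = 0.229086 / 0.342827 × 100 = 66.82

66.82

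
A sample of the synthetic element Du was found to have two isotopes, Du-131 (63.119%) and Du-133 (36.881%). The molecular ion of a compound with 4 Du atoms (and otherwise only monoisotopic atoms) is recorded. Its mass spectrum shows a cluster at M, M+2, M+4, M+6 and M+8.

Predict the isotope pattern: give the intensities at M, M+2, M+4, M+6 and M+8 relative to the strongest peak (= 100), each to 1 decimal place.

The 4 Du atoms are independent, so intensities follow the terms of (0.63119 + 0.36881)^4.
P(M) = 0.63119^4 = 0.158723
P(M+2) = 4 × 0.63119^3 × 0.36881^1 = 0.370974
P(M+4) = 6 × 0.63119^2 × 0.36881^2 = 0.325145
P(M+6) = 4 × 0.63119^1 × 0.36881^3 = 0.126657
P(M+8) = 0.36881^4 = 0.018502
The M+2 peak is largest (0.370974); scaling to 100 gives 42.8 : 100.0 : 87.6 : 34.1 : 5.0.

42.8 : 100.0 : 87.6 : 34.1 : 5.0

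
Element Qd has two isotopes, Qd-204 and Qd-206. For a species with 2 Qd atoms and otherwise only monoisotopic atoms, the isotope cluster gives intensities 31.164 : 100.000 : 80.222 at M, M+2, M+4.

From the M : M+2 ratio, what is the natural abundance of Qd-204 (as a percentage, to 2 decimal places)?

Write p for the Qd-204 fraction. I(M+2)/I(M) = [C(2,1)·p^1·(1−p)] / p^2 = 2·(1−p)/p = 100.000/31.164 = 3.2088
(1−p)/p = 3.2088/2 = 1.6044  ⇒  p = 1/(1 + 1.6044) = 0.3840
Qd-204: 38.40%, Qd-206: 61.60%.

38.40%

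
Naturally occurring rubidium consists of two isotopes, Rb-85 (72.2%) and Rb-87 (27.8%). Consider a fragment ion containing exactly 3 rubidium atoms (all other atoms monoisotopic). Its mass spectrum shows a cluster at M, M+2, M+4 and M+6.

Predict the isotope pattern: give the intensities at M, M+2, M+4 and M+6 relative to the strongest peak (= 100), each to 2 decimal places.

The 3 Rb atoms are independent, so intensities follow the terms of (0.722 + 0.278)^3.
P(M) = 0.722^3 = 0.376367
P(M+2) = 3 × 0.722^2 × 0.278^1 = 0.434751
P(M+4) = 3 × 0.722^1 × 0.278^2 = 0.167397
P(M+6) = 0.278^3 = 0.021485
The M+2 peak is largest (0.434751); scaling to 100 gives 86.57 : 100.00 : 38.50 : 4.94.

86.57 : 100.00 : 38.50 : 4.94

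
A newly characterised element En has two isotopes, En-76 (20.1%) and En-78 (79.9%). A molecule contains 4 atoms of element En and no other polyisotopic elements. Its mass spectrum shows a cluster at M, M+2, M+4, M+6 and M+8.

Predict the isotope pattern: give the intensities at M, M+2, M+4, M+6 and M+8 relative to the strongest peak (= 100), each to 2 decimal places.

Each En atom is independently En-76 (p = 0.201) or En-78 (q = 0.799); the cluster is the binomial expansion (p + q)^4.
P(M) = 0.201^4 = 0.001632
P(M+2) = 4 × 0.201^3 × 0.799^1 = 0.025953
P(M+4) = 6 × 0.201^2 × 0.799^2 = 0.154752
P(M+6) = 4 × 0.201^1 × 0.799^3 = 0.410106
P(M+8) = 0.799^4 = 0.407556
The M+6 peak is largest (0.410106); scaling to 100 gives 0.40 : 6.33 : 37.73 : 100.00 : 99.38.

0.40 : 6.33 : 37.73 : 100.00 : 99.38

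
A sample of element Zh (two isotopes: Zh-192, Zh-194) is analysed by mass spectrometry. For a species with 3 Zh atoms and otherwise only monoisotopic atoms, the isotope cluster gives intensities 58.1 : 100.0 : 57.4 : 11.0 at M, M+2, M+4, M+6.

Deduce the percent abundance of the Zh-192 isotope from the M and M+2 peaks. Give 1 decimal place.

63.5%

Let p = fractional abundance of Zh-192. I(M+2)/I(M) = [C(3,1)·p^2·(1−p)] / p^3 = 3·(1−p)/p = 100.0/58.1 = 1.7212
(1−p)/p = 1.7212/3 = 0.5737  ⇒  p = 1/(1 + 0.5737) = 0.6354
Zh-192: 63.5%, Zh-194: 36.5%.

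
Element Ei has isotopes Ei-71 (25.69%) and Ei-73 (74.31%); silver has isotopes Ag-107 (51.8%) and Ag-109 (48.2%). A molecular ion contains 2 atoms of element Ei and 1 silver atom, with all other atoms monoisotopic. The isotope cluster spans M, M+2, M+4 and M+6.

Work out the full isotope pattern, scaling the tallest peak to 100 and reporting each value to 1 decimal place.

Element Ei pattern (n=2): 0.06599761 : 0.38180478 : 0.55219761
Silver pattern (n=1): 0.5180 : 0.4820
Convolve the two distributions (both contribute in 2-u steps):
  M: 0.06599761×0.5180 = 0.034187
  M+2: 0.06599761×0.4820 + 0.38180478×0.5180 = 0.229586
  M+4: 0.38180478×0.4820 + 0.55219761×0.5180 = 0.470068
  M+6: 0.55219761×0.4820 = 0.266159
Scale to base peak (0.470068) = 100: 7.3 : 48.8 : 100.0 : 56.6

7.3 : 48.8 : 100.0 : 56.6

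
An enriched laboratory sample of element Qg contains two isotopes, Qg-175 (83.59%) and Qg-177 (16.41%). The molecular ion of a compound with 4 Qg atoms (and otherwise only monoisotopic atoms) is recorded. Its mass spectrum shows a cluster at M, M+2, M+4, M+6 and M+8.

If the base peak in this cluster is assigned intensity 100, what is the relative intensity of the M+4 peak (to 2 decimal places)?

23.12

Term probabilities: M 0.4882, M+2 0.3834, M+4 0.1129, M+6 0.0148, M+8 0.0007. Base peak = M.
P(M) = C(4,0) × 0.8359^4 × 0.1641^0 = 1 × 0.48822195 × 1.0000 = 0.488222 (base)
P(M+4) = C(4,2) × 0.8359^2 × 0.1641^2 = 6 × 0.69872881 × 0.02692881 = 0.112896
Relative intensity = 0.112896 / 0.488222 × 100 = 23.12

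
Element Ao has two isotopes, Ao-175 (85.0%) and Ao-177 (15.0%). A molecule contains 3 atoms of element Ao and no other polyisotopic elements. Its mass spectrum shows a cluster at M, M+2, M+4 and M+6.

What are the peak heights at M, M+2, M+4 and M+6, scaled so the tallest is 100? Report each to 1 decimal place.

100.0 : 52.9 : 9.3 : 0.5

Each Ao atom is independently Ao-175 (p = 0.850) or Ao-177 (q = 0.150); the cluster is the binomial expansion (p + q)^3.
P(M) = 0.850^3 = 0.614125
P(M+2) = 3 × 0.850^2 × 0.150^1 = 0.325125
P(M+4) = 3 × 0.850^1 × 0.150^2 = 0.057375
P(M+6) = 0.150^3 = 0.003375
The M peak is largest (0.614125); scaling to 100 gives 100.0 : 52.9 : 9.3 : 0.5.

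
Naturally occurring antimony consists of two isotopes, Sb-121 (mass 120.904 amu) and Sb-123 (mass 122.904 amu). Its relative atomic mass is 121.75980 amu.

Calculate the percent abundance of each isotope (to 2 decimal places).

Sb-121: 57.21%, Sb-123: 42.79%

Writing the weighted mean with unknown fraction x of Sb-121:
120.904·x + 122.904·(1 − x) = 121.75980
(120.904 − 122.904)·x = 121.75980 − 122.904
x = -1.14420 / -2.000 = 0.57210 → 57.21% Sb-121, 42.79% Sb-123.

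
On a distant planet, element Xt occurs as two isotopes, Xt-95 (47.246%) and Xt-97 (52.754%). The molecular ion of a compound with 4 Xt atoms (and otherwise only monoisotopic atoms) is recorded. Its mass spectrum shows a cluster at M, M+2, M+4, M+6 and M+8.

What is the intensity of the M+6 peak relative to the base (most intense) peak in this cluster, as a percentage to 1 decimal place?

(0.47246 + 0.52754)^4 gives M 0.0498, M+2 0.2225, M+4 0.3727, M+6 0.2775, M+8 0.0775; the largest is M+4.
P(M+4) = C(4,2) × 0.47246^2 × 0.52754^2 = 6 × 0.22321845 × 0.27829845 = 0.372728 (base)
P(M+6) = C(4,3) × 0.47246^1 × 0.52754^3 = 4 × 0.47246 × 0.14681357 = 0.277454
Relative intensity = 0.277454 / 0.372728 × 100 = 74.4

74.4%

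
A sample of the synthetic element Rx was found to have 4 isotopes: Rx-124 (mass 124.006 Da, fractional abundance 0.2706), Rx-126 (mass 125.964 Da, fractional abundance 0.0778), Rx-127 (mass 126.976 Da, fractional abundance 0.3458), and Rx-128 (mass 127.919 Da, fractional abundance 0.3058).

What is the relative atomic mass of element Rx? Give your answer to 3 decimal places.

126.382 Da

Average mass = Σ (abundance × isotope mass) = 0.2706 × 124.006 + 0.0778 × 125.964 + 0.3458 × 126.976 + 0.3058 × 127.919
= 33.5560 + 9.8000 + 43.9083 + 39.1176 = 126.3819 Da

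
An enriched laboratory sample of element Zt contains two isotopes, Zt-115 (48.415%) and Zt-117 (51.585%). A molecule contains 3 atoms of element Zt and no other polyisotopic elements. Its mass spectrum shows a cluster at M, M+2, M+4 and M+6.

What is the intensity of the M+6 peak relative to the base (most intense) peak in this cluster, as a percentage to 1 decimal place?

35.5%

Binomial terms of (0.48415 + 0.51585)^3: M 0.1135, M+2 0.3627, M+4 0.3865, M+6 0.1373 → M+4 is the base peak.
P(M+4) = C(3,2) × 0.48415^1 × 0.51585^2 = 3 × 0.48415 × 0.26610122 = 0.386499 (base)
P(M+6) = C(3,3) × 0.48415^0 × 0.51585^3 = 1 × 1.0000 × 0.13726832 = 0.137268
Relative intensity = 0.137268 / 0.386499 × 100 = 35.5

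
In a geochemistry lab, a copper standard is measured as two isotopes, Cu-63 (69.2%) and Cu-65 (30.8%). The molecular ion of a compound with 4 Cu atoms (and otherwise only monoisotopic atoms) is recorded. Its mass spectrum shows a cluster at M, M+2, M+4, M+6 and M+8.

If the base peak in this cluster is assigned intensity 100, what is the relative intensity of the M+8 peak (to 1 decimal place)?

Binomial terms of (0.692 + 0.308)^4: M 0.2293, M+2 0.4083, M+4 0.2726, M+6 0.0809, M+8 0.0090 → M+2 is the base peak.
P(M+2) = C(4,1) × 0.692^3 × 0.308^1 = 4 × 0.33137389 × 0.3080 = 0.408253 (base)
P(M+8) = C(4,4) × 0.692^0 × 0.308^4 = 1 × 1.0000 × 0.00899918 = 0.008999
Relative intensity = 0.008999 / 0.408253 × 100 = 2.2

2.2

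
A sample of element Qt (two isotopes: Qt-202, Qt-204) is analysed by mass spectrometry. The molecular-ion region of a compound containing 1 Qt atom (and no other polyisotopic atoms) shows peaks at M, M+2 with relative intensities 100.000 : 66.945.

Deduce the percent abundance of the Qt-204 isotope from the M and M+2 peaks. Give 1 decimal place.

40.1%

Write p for the Qt-202 fraction. I(M+2)/I(M) = [C(1,1)·p^0·(1−p)] / p^1 = 1·(1−p)/p = 66.945/100.000 = 0.6694
(1−p)/p = 0.6694/1 = 0.6694  ⇒  p = 1/(1 + 0.6694) = 0.5990
Qt-202: 59.9%, Qt-204: 40.1%.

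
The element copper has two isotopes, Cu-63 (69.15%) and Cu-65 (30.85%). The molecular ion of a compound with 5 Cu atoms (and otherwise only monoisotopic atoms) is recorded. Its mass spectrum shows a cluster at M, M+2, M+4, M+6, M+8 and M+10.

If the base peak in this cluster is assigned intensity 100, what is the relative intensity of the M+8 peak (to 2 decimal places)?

(0.6915 + 0.3085)^5 gives M 0.1581, M+2 0.3527, M+4 0.3147, M+6 0.1404, M+8 0.0313, M+10 0.0028; the largest is M+2.
P(M+2) = C(5,1) × 0.6915^4 × 0.3085^1 = 5 × 0.2286487 × 0.3085 = 0.352691 (base)
P(M+8) = C(5,4) × 0.6915^1 × 0.3085^4 = 5 × 0.6915 × 0.00905776 = 0.031317
Relative intensity = 0.031317 / 0.352691 × 100 = 8.88

8.88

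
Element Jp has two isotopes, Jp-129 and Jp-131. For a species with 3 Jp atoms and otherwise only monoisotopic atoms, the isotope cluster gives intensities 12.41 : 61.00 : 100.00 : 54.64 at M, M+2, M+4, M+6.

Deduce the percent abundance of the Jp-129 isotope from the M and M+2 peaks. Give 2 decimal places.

37.90%

Write p for the Jp-129 fraction. I(M+2)/I(M) = [C(3,1)·p^2·(1−p)] / p^3 = 3·(1−p)/p = 61.00/12.41 = 4.9154
(1−p)/p = 4.9154/3 = 1.6385  ⇒  p = 1/(1 + 1.6385) = 0.3790
Jp-129: 37.90%, Jp-131: 62.10%.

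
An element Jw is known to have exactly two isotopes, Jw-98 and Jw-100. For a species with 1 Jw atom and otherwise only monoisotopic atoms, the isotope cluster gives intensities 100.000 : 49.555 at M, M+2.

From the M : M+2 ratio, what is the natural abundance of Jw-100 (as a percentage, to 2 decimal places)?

Let p = fractional abundance of Jw-98. I(M+2)/I(M) = [C(1,1)·p^0·(1−p)] / p^1 = 1·(1−p)/p = 49.555/100.000 = 0.4955
(1−p)/p = 0.4955/1 = 0.4955  ⇒  p = 1/(1 + 0.4955) = 0.6687
Jw-98: 66.87%, Jw-100: 33.13%.

33.13%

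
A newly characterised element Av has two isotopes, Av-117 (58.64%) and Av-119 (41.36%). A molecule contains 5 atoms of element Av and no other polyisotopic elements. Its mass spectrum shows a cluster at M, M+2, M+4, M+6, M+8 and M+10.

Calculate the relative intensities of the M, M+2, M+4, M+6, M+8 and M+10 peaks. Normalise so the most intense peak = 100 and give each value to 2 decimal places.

20.10 : 70.89 : 100.00 : 70.53 : 24.87 : 3.51

The 5 Av atoms are independent, so intensities follow the terms of (0.5864 + 0.4136)^5.
P(M) = 0.5864^5 = 0.069338
P(M+2) = 5 × 0.5864^4 × 0.4136^1 = 0.244527
P(M+4) = 10 × 0.5864^3 × 0.4136^2 = 0.344940
P(M+6) = 10 × 0.5864^2 × 0.4136^3 = 0.243293
P(M+8) = 5 × 0.5864^1 × 0.4136^4 = 0.085800
P(M+10) = 0.4136^5 = 0.012103
The M+4 peak is largest (0.344940); scaling to 100 gives 20.10 : 70.89 : 100.00 : 70.53 : 24.87 : 3.51.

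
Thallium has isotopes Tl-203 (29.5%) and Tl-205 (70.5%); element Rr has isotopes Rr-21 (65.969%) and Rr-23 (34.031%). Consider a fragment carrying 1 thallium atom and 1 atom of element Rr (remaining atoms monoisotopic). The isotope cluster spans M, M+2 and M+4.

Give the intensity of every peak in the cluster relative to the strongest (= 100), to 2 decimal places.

Thallium pattern (n=1): 0.2950 : 0.7050
Element Rr pattern (n=1): 0.65969 : 0.34031
Convolve the two distributions (both contribute in 2-u steps):
  M: 0.2950×0.65969 = 0.194609
  M+2: 0.2950×0.34031 + 0.7050×0.65969 = 0.565473
  M+4: 0.7050×0.34031 = 0.239919
Scale to base peak (0.565473) = 100: 34.42 : 100.00 : 42.43

34.42 : 100.00 : 42.43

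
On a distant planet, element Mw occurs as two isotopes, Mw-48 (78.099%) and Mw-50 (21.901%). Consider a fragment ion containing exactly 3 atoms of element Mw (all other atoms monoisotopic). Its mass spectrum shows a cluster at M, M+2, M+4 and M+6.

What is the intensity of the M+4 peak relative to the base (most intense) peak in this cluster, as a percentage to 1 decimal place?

Term probabilities: M 0.4764, M+2 0.4008, M+4 0.1124, M+6 0.0105. Base peak = M.
P(M) = C(3,0) × 0.78099^3 × 0.21901^0 = 1 × 0.47636124 × 1.0000 = 0.476361 (base)
P(M+4) = C(3,2) × 0.78099^1 × 0.21901^2 = 3 × 0.78099 × 0.04796538 = 0.112381
Relative intensity = 0.112381 / 0.476361 × 100 = 23.6

23.6%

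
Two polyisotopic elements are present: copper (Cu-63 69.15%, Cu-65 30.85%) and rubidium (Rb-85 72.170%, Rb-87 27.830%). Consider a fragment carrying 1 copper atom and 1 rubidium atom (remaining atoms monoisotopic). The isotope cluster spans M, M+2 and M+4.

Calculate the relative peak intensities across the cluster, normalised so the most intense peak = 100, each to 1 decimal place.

100.0 : 83.2 : 17.2

Copper pattern (n=1): 0.6915 : 0.3085
Rubidium pattern (n=1): 0.7217 : 0.2783
Convolve the two distributions (both contribute in 2-u steps):
  M: 0.6915×0.7217 = 0.499056
  M+2: 0.6915×0.2783 + 0.3085×0.7217 = 0.415089
  M+4: 0.3085×0.2783 = 0.085856
Scale to base peak (0.499056) = 100: 100.0 : 83.2 : 17.2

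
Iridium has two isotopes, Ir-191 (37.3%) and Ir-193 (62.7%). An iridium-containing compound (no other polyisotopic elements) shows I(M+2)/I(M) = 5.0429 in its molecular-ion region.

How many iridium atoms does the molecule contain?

3

With n Ir atoms, P(M+2)/P(M) = C(n,1)·p^(n−1)q / p^n = n·q/p = n · 0.627/0.373.
n = 5.0429 × 0.373/0.627 = 3.00 ≈ 3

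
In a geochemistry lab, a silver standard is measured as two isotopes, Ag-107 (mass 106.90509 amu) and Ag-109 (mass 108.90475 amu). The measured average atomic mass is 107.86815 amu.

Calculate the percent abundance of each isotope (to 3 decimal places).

Writing the weighted mean with unknown fraction x of Ag-107:
106.90509·x + 108.90475·(1 − x) = 107.86815
(106.90509 − 108.90475)·x = 107.86815 − 108.90475
x = -1.03660 / -1.99966 = 0.51839 → 51.839% Ag-107, 48.161% Ag-109.

Ag-107: 51.839%, Ag-109: 48.161%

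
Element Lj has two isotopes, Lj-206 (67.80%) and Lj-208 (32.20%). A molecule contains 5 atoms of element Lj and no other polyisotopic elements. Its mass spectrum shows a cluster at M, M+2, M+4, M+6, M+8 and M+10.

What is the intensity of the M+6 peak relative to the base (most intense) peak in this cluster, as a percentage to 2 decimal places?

45.11%

(0.6780 + 0.3220)^5 gives M 0.1433, M+2 0.3402, M+4 0.3231, M+6 0.1535, M+8 0.0364, M+10 0.0035; the largest is M+2.
P(M+2) = C(5,1) × 0.6780^4 × 0.3220^1 = 5 × 0.21130938 × 0.3220 = 0.340208 (base)
P(M+6) = C(5,3) × 0.6780^2 × 0.3220^3 = 10 × 0.459684 × 0.03338625 = 0.153471
Relative intensity = 0.153471 / 0.340208 × 100 = 45.11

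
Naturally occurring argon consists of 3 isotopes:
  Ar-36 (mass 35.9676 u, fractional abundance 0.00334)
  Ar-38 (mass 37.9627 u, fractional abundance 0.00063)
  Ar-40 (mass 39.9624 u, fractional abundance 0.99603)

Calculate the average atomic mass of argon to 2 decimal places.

Average mass = Σ (abundance × isotope mass) = 0.00334 × 35.9676 + 0.00063 × 37.9627 + 0.99603 × 39.9624
= 0.12013 + 0.02392 + 39.80375 = 39.94780 u

39.95 u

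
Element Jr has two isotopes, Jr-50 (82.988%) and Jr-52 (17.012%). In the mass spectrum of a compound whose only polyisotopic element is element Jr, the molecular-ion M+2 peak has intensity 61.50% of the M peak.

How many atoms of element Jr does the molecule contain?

3

The M+2/M ratio from n Jr atoms is n · q/p = n · 0.17012/0.82988.
n = 0.6150 × 0.82988/0.17012 = 3.00 ≈ 3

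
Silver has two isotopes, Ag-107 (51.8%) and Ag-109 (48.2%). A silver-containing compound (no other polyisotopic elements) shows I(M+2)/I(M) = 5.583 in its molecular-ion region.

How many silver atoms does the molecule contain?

For n independent Ag atoms, I(M+2)/I(M) = n · (abundance Ag-109) / (abundance Ag-107) = n · 0.482/0.518.
n = 5.583 × 0.518/0.482 = 6.00 ≈ 6

6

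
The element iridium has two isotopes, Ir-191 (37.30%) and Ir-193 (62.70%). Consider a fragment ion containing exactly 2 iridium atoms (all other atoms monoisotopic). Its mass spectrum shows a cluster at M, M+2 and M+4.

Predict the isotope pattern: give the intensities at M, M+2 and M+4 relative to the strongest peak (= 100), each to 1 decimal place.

29.7 : 100.0 : 84.0

Each Ir atom is independently Ir-191 (p = 0.3730) or Ir-193 (q = 0.6270); the cluster is the binomial expansion (p + q)^2.
P(M) = 0.3730^2 = 0.139129
P(M+2) = 2 × 0.3730^1 × 0.6270^1 = 0.467742
P(M+4) = 0.6270^2 = 0.393129
The M+2 peak is largest (0.467742); scaling to 100 gives 29.7 : 100.0 : 84.0.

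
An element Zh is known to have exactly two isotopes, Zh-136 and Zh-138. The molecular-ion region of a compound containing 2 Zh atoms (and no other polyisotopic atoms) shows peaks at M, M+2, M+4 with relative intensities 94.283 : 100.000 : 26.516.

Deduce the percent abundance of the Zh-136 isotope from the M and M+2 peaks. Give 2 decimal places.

If p is the fraction of Zh that is Zh-136, then I(M+2)/I(M) = [C(2,1)·p^1·(1−p)] / p^2 = 2·(1−p)/p = 100.000/94.283 = 1.0606
(1−p)/p = 1.0606/2 = 0.5303  ⇒  p = 1/(1 + 0.5303) = 0.6535
Zh-136: 65.35%, Zh-138: 34.65%.

65.35%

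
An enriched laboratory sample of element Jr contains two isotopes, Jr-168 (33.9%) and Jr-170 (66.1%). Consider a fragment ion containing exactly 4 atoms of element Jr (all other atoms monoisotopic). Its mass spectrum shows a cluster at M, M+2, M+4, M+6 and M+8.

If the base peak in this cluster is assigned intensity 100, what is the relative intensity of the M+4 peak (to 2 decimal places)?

76.93

Term probabilities: M 0.0132, M+2 0.1030, M+4 0.3013, M+6 0.3916, M+8 0.1909. Base peak = M+6.
P(M+6) = C(4,3) × 0.339^1 × 0.661^3 = 4 × 0.3390 × 0.28880478 = 0.391619 (base)
P(M+4) = C(4,2) × 0.339^2 × 0.661^2 = 6 × 0.114921 × 0.436921 = 0.301268
Relative intensity = 0.301268 / 0.391619 × 100 = 76.93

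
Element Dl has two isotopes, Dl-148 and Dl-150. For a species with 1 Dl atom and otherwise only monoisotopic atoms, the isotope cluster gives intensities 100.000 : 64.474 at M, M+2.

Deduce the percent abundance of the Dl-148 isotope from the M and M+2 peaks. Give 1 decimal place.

60.8%

Write p for the Dl-148 fraction. I(M+2)/I(M) = [C(1,1)·p^0·(1−p)] / p^1 = 1·(1−p)/p = 64.474/100.000 = 0.6447
(1−p)/p = 0.6447/1 = 0.6447  ⇒  p = 1/(1 + 0.6447) = 0.6080
Dl-148: 60.8%, Dl-150: 39.2%.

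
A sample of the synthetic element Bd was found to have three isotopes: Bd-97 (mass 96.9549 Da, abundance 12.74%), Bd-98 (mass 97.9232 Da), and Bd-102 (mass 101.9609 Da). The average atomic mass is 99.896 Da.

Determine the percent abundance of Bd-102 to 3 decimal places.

51.915%

The remaining 87.26% is split between Bd-98 (fraction x) and Bd-102 (fraction 0.8726 − x).
Substituting: 97.9232x + 101.9609(0.8726 − x) = 87.54394574
(97.9232 − 101.9609)x = -1.4271356  ⇒  x = 0.35345, y = 0.51915
Bd-98: 35.345%, Bd-102: 51.915%.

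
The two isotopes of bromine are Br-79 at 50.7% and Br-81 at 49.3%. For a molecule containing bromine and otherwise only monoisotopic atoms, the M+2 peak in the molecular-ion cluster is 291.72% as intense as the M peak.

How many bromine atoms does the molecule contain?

The M+2/M ratio from n Br atoms is n · q/p = n · 0.493/0.507.
n = 2.9172 × 0.507/0.493 = 3.00 ≈ 3

3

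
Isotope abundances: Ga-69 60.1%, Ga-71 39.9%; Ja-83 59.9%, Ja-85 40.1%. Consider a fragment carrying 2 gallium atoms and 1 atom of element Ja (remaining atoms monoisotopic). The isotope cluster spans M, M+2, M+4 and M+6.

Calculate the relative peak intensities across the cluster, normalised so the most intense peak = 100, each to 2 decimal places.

50.07 : 100.00 : 66.57 : 14.77

Gallium pattern (n=2): 0.361201 : 0.479598 : 0.159201
Element Ja pattern (n=1): 0.5990 : 0.4010
Convolve the two distributions (both contribute in 2-u steps):
  M: 0.361201×0.5990 = 0.216359
  M+2: 0.361201×0.4010 + 0.479598×0.5990 = 0.432121
  M+4: 0.479598×0.4010 + 0.159201×0.5990 = 0.287680
  M+6: 0.159201×0.4010 = 0.063840
Scale to base peak (0.432121) = 100: 50.07 : 100.00 : 66.57 : 14.77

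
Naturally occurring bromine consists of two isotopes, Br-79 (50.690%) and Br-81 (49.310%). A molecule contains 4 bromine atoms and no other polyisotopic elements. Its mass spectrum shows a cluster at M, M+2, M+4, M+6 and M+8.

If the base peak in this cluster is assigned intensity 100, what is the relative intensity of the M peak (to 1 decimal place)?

Binomial terms of (0.50690 + 0.49310)^4: M 0.0660, M+2 0.2569, M+4 0.3749, M+6 0.2431, M+8 0.0591 → M+4 is the base peak.
P(M+4) = C(4,2) × 0.50690^2 × 0.49310^2 = 6 × 0.25694761 × 0.24314761 = 0.374857 (base)
P(M) = C(4,0) × 0.50690^4 × 0.49310^0 = 1 × 0.06602207 × 1.0000 = 0.066022
Relative intensity = 0.066022 / 0.374857 × 100 = 17.6

17.6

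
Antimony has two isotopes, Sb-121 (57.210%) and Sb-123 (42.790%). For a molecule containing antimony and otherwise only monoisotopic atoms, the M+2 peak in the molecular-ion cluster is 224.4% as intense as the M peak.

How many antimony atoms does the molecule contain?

For n independent Sb atoms, I(M+2)/I(M) = n · (abundance Sb-123) / (abundance Sb-121) = n · 0.42790/0.57210.
n = 2.244 × 0.57210/0.42790 = 3.00 ≈ 3

3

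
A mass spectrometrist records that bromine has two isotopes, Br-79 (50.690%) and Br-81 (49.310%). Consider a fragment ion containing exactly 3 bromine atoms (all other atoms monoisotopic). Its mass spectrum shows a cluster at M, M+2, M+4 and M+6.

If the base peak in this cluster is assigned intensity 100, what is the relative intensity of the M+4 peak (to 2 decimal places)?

(0.50690 + 0.49310)^3 gives M 0.1302, M+2 0.3801, M+4 0.3698, M+6 0.1199; the largest is M+2.
P(M+2) = C(3,1) × 0.50690^2 × 0.49310^1 = 3 × 0.25694761 × 0.4931 = 0.380103 (base)
P(M+4) = C(3,2) × 0.50690^1 × 0.49310^2 = 3 × 0.5069 × 0.24314761 = 0.369755
Relative intensity = 0.369755 / 0.380103 × 100 = 97.28

97.28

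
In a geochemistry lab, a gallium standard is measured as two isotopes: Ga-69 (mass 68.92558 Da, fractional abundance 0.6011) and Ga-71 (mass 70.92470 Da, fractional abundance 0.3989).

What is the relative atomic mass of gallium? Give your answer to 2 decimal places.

69.72 Da

Average mass = Σ (abundance × isotope mass) = 0.6011 × 68.92558 + 0.3989 × 70.92470
= 41.431166 + 28.291863 = 69.723029 Da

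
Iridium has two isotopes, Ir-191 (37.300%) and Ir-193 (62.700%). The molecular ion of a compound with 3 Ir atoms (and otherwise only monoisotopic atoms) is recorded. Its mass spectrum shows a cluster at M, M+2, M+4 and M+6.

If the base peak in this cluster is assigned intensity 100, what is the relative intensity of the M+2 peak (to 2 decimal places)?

Binomial terms of (0.37300 + 0.62700)^3: M 0.0519, M+2 0.2617, M+4 0.4399, M+6 0.2465 → M+4 is the base peak.
P(M+4) = C(3,2) × 0.37300^1 × 0.62700^2 = 3 × 0.3730 × 0.393129 = 0.439911 (base)
P(M+2) = C(3,1) × 0.37300^2 × 0.62700^1 = 3 × 0.139129 × 0.6270 = 0.261702
Relative intensity = 0.261702 / 0.439911 × 100 = 59.49

59.49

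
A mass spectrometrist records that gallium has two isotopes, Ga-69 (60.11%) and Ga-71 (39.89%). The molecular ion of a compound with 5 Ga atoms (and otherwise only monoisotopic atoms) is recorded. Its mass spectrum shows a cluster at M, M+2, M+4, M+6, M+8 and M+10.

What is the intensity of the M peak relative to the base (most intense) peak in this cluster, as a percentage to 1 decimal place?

22.7%

Term probabilities: M 0.0785, M+2 0.2604, M+4 0.3456, M+6 0.2293, M+8 0.0761, M+10 0.0101. Base peak = M+4.
P(M+4) = C(5,2) × 0.6011^3 × 0.3989^2 = 10 × 0.21719018 × 0.15912121 = 0.345596 (base)
P(M) = C(5,0) × 0.6011^5 × 0.3989^0 = 1 × 0.07847542 × 1.0000 = 0.078475
Relative intensity = 0.078475 / 0.345596 × 100 = 22.7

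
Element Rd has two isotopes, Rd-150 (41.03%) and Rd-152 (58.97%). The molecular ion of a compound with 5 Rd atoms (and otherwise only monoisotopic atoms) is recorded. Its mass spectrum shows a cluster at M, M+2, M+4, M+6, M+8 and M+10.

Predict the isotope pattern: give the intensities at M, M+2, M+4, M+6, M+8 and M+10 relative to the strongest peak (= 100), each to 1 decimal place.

3.4 : 24.2 : 69.6 : 100.0 : 71.9 : 20.7

Each Rd atom is independently Rd-150 (p = 0.4103) or Rd-152 (q = 0.5897); the cluster is the binomial expansion (p + q)^5.
P(M) = 0.4103^5 = 0.011628
P(M+2) = 5 × 0.4103^4 × 0.5897^1 = 0.083562
P(M+4) = 10 × 0.4103^3 × 0.5897^2 = 0.240197
P(M+6) = 10 × 0.4103^2 × 0.5897^3 = 0.345220
P(M+8) = 5 × 0.4103^1 × 0.5897^4 = 0.248082
P(M+10) = 0.5897^5 = 0.071311
The M+6 peak is largest (0.345220); scaling to 100 gives 3.4 : 24.2 : 69.6 : 100.0 : 71.9 : 20.7.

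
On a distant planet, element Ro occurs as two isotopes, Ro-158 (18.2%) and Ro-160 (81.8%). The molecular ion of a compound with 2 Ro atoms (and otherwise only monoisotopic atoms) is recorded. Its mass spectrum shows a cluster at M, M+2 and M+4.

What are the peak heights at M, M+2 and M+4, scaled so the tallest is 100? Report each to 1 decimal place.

Each Ro atom is independently Ro-158 (p = 0.182) or Ro-160 (q = 0.818); the cluster is the binomial expansion (p + q)^2.
P(M) = 0.182^2 = 0.033124
P(M+2) = 2 × 0.182^1 × 0.818^1 = 0.297752
P(M+4) = 0.818^2 = 0.669124
The M+4 peak is largest (0.669124); scaling to 100 gives 5.0 : 44.5 : 100.0.

5.0 : 44.5 : 100.0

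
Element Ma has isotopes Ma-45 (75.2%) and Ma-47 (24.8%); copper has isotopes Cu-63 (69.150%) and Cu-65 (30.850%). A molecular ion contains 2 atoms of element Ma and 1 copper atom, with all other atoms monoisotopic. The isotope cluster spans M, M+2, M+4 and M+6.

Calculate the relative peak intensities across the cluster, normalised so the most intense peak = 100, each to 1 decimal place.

Element Ma pattern (n=2): 0.565504 : 0.372992 : 0.061504
Copper pattern (n=1): 0.6915 : 0.3085
Convolve the two distributions (both contribute in 2-u steps):
  M: 0.565504×0.6915 = 0.391046
  M+2: 0.565504×0.3085 + 0.372992×0.6915 = 0.432382
  M+4: 0.372992×0.3085 + 0.061504×0.6915 = 0.157598
  M+6: 0.061504×0.3085 = 0.018974
Scale to base peak (0.432382) = 100: 90.4 : 100.0 : 36.4 : 4.4

90.4 : 100.0 : 36.4 : 4.4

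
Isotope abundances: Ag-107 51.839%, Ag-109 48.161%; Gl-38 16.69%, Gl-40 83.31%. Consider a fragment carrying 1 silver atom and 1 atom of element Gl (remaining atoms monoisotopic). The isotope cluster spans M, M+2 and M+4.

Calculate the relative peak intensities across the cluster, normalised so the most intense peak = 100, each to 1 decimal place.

16.9 : 100.0 : 78.3

Silver pattern (n=1): 0.51839 : 0.48161
Element Gl pattern (n=1): 0.1669 : 0.8331
Convolve the two distributions (both contribute in 2-u steps):
  M: 0.51839×0.1669 = 0.086519
  M+2: 0.51839×0.8331 + 0.48161×0.1669 = 0.512251
  M+4: 0.48161×0.8331 = 0.401229
Scale to base peak (0.512251) = 100: 16.9 : 100.0 : 78.3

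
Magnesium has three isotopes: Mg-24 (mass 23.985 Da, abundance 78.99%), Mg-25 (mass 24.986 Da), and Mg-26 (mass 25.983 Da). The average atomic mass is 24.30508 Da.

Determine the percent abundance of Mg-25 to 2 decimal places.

Let x and y be the fractions of Mg-25 and Mg-26. Then x + y = 1 − 0.7899 = 0.2101 and 24.986x + 25.983y = 24.30508 − 0.7899×23.985 = 5.3593285.
Substituting: 24.986x + 25.983(0.2101 − x) = 5.3593285
(24.986 − 25.983)x = -0.0996998  ⇒  x = 0.10000, y = 0.11010
Mg-25: 10.00%, Mg-26: 11.01%.

10.00%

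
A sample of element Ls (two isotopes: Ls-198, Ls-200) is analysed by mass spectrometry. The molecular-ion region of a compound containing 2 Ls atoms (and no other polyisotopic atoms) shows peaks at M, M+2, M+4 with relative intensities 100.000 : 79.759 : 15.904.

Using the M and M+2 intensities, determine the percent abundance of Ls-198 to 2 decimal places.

71.49%

If p is the fraction of Ls that is Ls-198, then I(M+2)/I(M) = [C(2,1)·p^1·(1−p)] / p^2 = 2·(1−p)/p = 79.759/100.000 = 0.7976
(1−p)/p = 0.7976/2 = 0.3988  ⇒  p = 1/(1 + 0.3988) = 0.7149
Ls-198: 71.49%, Ls-200: 28.51%.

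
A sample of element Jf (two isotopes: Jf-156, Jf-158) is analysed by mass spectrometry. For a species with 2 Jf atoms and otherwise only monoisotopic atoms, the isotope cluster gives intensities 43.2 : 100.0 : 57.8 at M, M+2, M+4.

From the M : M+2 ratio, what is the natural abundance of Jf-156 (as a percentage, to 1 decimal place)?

46.4%

Write p for the Jf-156 fraction. I(M+2)/I(M) = [C(2,1)·p^1·(1−p)] / p^2 = 2·(1−p)/p = 100.0/43.2 = 2.3148
(1−p)/p = 2.3148/2 = 1.1574  ⇒  p = 1/(1 + 1.1574) = 0.4635
Jf-156: 46.4%, Jf-158: 53.6%.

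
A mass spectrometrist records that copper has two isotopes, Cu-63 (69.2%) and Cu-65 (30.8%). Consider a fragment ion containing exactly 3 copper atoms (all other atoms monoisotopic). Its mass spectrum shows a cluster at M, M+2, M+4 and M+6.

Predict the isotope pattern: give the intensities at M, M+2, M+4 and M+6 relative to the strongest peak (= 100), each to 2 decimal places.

The 3 Cu atoms are independent, so intensities follow the terms of (0.692 + 0.308)^3.
P(M) = 0.692^3 = 0.331374
P(M+2) = 3 × 0.692^2 × 0.308^1 = 0.442470
P(M+4) = 3 × 0.692^1 × 0.308^2 = 0.196938
P(M+6) = 0.308^3 = 0.029218
The M+2 peak is largest (0.442470); scaling to 100 gives 74.89 : 100.00 : 44.51 : 6.60.

74.89 : 100.00 : 44.51 : 6.60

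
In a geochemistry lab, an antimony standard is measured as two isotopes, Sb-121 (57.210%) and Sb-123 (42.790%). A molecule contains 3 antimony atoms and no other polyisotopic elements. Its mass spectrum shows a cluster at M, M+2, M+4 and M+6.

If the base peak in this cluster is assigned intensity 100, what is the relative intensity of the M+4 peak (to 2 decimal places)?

74.79

(0.57210 + 0.42790)^3 gives M 0.1872, M+2 0.4202, M+4 0.3143, M+6 0.0783; the largest is M+2.
P(M+2) = C(3,1) × 0.57210^2 × 0.42790^1 = 3 × 0.32729841 × 0.4279 = 0.420153 (base)
P(M+4) = C(3,2) × 0.57210^1 × 0.42790^2 = 3 × 0.5721 × 0.18309841 = 0.314252
Relative intensity = 0.314252 / 0.420153 × 100 = 74.79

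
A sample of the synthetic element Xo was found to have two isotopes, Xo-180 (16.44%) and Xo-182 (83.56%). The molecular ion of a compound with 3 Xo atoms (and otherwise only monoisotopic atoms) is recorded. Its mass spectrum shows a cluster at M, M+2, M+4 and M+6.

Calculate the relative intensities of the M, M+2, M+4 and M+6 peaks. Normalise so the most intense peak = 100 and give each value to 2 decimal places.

Expanding (0.1644 + 0.8356)^3:
P(M) = 0.1644^3 = 0.004443
P(M+2) = 3 × 0.1644^2 × 0.8356^1 = 0.067752
P(M+4) = 3 × 0.1644^1 × 0.8356^2 = 0.344366
P(M+6) = 0.8356^3 = 0.583439
The M+6 peak is largest (0.583439); scaling to 100 gives 0.76 : 11.61 : 59.02 : 100.00.

0.76 : 11.61 : 59.02 : 100.00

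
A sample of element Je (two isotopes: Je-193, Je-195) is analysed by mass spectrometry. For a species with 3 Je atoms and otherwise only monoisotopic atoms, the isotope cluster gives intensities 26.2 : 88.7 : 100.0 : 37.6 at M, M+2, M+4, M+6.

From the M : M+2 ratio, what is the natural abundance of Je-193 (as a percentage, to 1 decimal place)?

If p is the fraction of Je that is Je-193, then I(M+2)/I(M) = [C(3,1)·p^2·(1−p)] / p^3 = 3·(1−p)/p = 88.7/26.2 = 3.3855
(1−p)/p = 3.3855/3 = 1.1285  ⇒  p = 1/(1 + 1.1285) = 0.4698
Je-193: 47.0%, Je-195: 53.0%.

47.0%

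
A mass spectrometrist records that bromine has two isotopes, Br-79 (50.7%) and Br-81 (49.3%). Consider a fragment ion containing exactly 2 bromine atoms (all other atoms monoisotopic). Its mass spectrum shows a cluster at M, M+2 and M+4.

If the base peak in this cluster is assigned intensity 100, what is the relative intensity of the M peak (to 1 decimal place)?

Term probabilities: M 0.2570, M+2 0.4999, M+4 0.2430. Base peak = M+2.
P(M+2) = C(2,1) × 0.507^1 × 0.493^1 = 2 × 0.5070 × 0.4930 = 0.499902 (base)
P(M) = C(2,0) × 0.507^2 × 0.493^0 = 1 × 0.257049 × 1.0000 = 0.257049
Relative intensity = 0.257049 / 0.499902 × 100 = 51.4

51.4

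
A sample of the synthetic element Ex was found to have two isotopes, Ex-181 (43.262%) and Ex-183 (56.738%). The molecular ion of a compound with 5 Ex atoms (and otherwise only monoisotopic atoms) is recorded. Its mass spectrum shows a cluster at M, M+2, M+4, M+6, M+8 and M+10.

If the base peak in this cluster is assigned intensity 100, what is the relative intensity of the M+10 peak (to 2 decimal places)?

Term probabilities: M 0.0152, M+2 0.0994, M+4 0.2607, M+6 0.3418, M+8 0.2242, M+10 0.0588. Base peak = M+6.
P(M+6) = C(5,3) × 0.43262^2 × 0.56738^3 = 10 × 0.18716006 × 0.18265101 = 0.341850 (base)
P(M+10) = C(5,5) × 0.43262^0 × 0.56738^5 = 1 × 1.0000 × 0.05879902 = 0.058799
Relative intensity = 0.058799 / 0.341850 × 100 = 17.20

17.20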